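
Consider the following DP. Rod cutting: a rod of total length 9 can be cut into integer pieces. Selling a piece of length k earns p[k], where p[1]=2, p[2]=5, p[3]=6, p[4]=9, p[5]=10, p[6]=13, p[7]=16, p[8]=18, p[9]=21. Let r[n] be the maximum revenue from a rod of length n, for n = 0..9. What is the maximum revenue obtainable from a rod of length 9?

22

   n    0    1    2    3    4    5    6    7    8    9
r[n]    0    2    5    7   10   12   15   17   20   22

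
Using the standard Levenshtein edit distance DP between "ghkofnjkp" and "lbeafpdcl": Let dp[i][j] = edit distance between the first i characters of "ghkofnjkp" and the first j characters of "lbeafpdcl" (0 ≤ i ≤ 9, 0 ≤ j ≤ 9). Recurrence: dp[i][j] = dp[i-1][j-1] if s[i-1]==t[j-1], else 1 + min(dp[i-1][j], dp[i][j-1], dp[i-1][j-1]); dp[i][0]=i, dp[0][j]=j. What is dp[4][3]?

4

   ''  l  b  e  a  f  p  d  c  l
''  0  1  2  3  4  5  6  7  8  9
 g  1  1  2  3  4  5  6  7  8  9
 h  2  2  2  3  4  5  6  7  8  9
 k  3  3  3  3  4  5  6  7  8  9
 o  4  4  4  4  4  5  6  7  8  9
 f  5  5  5  5  5  4  5  6  7  8
 n  6  6  6  6  6  5  5  6  7  8
 j  7  7  7  7  7  6  6  6  7  8
 k  8  8  8  8  8  7  7  7  7  8
 p  9  9  9  9  9  8  7  8  8  8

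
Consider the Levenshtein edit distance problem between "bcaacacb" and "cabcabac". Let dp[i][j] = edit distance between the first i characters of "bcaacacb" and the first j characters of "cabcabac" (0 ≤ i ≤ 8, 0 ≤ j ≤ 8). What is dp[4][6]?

3

   ''  c  a  b  c  a  b  a  c
''  0  1  2  3  4  5  6  7  8
 b  1  1  2  2  3  4  5  6  7
 c  2  1  2  3  2  3  4  5  6
 a  3  2  1  2  3  2  3  4  5
 a  4  3  2  2  3  3  3  3  4
 c  5  4  3  3  2  3  4  4  3
 a  6  5  4  4  3  2  3  4  4
 c  7  6  5  5  4  3  3  4  4
 b  8  7  6  5  5  4  3  4  5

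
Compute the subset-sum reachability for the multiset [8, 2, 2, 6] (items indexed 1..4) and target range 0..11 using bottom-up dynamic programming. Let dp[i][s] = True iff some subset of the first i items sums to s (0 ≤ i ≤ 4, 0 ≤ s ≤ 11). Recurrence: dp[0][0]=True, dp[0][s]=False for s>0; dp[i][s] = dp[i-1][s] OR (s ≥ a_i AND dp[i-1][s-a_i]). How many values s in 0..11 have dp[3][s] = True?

5

i\s   0   1   2   3   4   5   6   7   8   9  10  11
  0   T   F   F   F   F   F   F   F   F   F   F   F
  1   T   F   F   F   F   F   F   F   T   F   F   F
  2   T   F   T   F   F   F   F   F   T   F   T   F
  3   T   F   T   F   T   F   F   F   T   F   T   F
  4   T   F   T   F   T   F   T   F   T   F   T   F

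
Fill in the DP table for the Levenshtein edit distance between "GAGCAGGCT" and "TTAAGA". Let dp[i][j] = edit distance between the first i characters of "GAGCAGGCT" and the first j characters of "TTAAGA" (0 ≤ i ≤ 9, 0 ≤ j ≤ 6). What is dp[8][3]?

7

   ''  T  T  A  A  G  A
''  0  1  2  3  4  5  6
 G  1  1  2  3  4  4  5
 A  2  2  2  2  3  4  4
 G  3  3  3  3  3  3  4
 C  4  4  4  4  4  4  4
 A  5  5  5  4  4  5  4
 G  6  6  6  5  5  4  5
 G  7  7  7  6  6  5  5
 C  8  8  8  7  7  6  6
 T  9  8  8  8  8  7  7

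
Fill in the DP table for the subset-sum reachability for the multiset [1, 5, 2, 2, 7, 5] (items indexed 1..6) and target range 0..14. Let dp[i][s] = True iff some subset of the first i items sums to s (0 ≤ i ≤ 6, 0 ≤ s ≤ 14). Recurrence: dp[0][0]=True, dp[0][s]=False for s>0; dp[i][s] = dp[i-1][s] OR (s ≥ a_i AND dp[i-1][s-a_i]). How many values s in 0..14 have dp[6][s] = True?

15

i\s   0   1   2   3   4   5   6   7   8   9  10  11  12  13  14
  0   T   F   F   F   F   F   F   F   F   F   F   F   F   F   F
  1   T   T   F   F   F   F   F   F   F   F   F   F   F   F   F
  2   T   T   F   F   F   T   T   F   F   F   F   F   F   F   F
  3   T   T   T   T   F   T   T   T   T   F   F   F   F   F   F
  4   T   T   T   T   T   T   T   T   T   T   T   F   F   F   F
  5   T   T   T   T   T   T   T   T   T   T   T   T   T   T   T
  6   T   T   T   T   T   T   T   T   T   T   T   T   T   T   T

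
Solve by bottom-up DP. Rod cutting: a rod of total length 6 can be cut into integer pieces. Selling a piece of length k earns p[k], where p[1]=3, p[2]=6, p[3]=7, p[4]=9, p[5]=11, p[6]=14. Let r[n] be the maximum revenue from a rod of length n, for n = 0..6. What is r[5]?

15

   n    0    1    2    3    4    5    6
r[n]    0    3    6    9   12   15   18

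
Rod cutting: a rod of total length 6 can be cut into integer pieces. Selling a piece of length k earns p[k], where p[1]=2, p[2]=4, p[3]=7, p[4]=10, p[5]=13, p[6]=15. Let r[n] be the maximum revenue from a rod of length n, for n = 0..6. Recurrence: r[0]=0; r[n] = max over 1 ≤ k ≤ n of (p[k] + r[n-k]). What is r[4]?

   n    0    1    2    3    4    5    6
r[n]    0    2    4    7   10   13   15

10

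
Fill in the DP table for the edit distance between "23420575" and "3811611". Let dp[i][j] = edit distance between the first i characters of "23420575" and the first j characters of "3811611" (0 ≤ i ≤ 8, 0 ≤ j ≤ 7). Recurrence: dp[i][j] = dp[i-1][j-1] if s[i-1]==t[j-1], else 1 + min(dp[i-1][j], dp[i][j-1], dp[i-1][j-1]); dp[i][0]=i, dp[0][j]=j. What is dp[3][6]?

   ''  3  8  1  1  6  1  1
''  0  1  2  3  4  5  6  7
 2  1  1  2  3  4  5  6  7
 3  2  1  2  3  4  5  6  7
 4  3  2  2  3  4  5  6  7
 2  4  3  3  3  4  5  6  7
 0  5  4  4  4  4  5  6  7
 5  6  5  5  5  5  5  6  7
 7  7  6  6  6  6  6  6  7
 5  8  7  7  7  7  7  7  7

6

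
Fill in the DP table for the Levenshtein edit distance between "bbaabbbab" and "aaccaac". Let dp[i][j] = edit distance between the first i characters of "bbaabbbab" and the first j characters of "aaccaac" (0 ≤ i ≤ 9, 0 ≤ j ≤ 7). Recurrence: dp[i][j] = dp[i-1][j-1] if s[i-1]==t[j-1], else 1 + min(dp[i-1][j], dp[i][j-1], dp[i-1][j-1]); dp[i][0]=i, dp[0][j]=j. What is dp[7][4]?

   ''  a  a  c  c  a  a  c
''  0  1  2  3  4  5  6  7
 b  1  1  2  3  4  5  6  7
 b  2  2  2  3  4  5  6  7
 a  3  2  2  3  4  4  5  6
 a  4  3  2  3  4  4  4  5
 b  5  4  3  3  4  5  5  5
 b  6  5  4  4  4  5  6  6
 b  7  6  5  5  5  5  6  7
 a  8  7  6  6  6  5  5  6
 b  9  8  7  7  7  6  6  6

5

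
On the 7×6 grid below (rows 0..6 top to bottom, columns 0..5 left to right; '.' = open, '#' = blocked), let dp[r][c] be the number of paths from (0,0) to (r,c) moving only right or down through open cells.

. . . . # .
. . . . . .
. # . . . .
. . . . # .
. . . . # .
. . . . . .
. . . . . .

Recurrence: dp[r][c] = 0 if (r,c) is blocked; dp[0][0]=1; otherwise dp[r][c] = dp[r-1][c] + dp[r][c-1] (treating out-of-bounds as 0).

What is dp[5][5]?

41

r\c   0   1   2   3   4   5
  0   1   1   1   1   0   0
  1   1   2   3   4   4   4
  2   1   0   3   7  11  15
  3   1   1   4  11   0  15
  4   1   2   6  17   0  15
  5   1   3   9  26  26  41
  6   1   4  13  39  65 106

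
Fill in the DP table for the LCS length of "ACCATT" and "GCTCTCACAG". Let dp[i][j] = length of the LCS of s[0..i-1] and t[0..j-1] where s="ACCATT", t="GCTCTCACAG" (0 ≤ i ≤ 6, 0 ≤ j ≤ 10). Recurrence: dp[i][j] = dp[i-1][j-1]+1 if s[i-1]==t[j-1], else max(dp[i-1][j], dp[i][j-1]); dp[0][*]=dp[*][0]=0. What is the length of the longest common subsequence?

   ''  G  C  T  C  T  C  A  C  A  G
''  0  0  0  0  0  0  0  0  0  0  0
 A  0  0  0  0  0  0  0  1  1  1  1
 C  0  0  1  1  1  1  1  1  2  2  2
 C  0  0  1  1  2  2  2  2  2  2  2
 A  0  0  1  1  2  2  2  3  3  3  3
 T  0  0  1  2  2  3  3  3  3  3  3
 T  0  0  1  2  2  3  3  3  3  3  3

3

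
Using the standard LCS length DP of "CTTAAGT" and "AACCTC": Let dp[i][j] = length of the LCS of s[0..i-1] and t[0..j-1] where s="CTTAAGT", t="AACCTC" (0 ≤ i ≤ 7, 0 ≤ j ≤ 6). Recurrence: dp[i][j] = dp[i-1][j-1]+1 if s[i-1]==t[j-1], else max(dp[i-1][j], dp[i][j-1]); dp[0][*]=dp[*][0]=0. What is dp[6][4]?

   ''  A  A  C  C  T  C
''  0  0  0  0  0  0  0
 C  0  0  0  1  1  1  1
 T  0  0  0  1  1  2  2
 T  0  0  0  1  1  2  2
 A  0  1  1  1  1  2  2
 A  0  1  2  2  2  2  2
 G  0  1  2  2  2  2  2
 T  0  1  2  2  2  3  3

2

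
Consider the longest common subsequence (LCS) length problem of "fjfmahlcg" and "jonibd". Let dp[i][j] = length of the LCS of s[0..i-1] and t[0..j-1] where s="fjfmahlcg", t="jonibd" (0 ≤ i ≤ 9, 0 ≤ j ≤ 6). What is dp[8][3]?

   ''  j  o  n  i  b  d
''  0  0  0  0  0  0  0
 f  0  0  0  0  0  0  0
 j  0  1  1  1  1  1  1
 f  0  1  1  1  1  1  1
 m  0  1  1  1  1  1  1
 a  0  1  1  1  1  1  1
 h  0  1  1  1  1  1  1
 l  0  1  1  1  1  1  1
 c  0  1  1  1  1  1  1
 g  0  1  1  1  1  1  1

1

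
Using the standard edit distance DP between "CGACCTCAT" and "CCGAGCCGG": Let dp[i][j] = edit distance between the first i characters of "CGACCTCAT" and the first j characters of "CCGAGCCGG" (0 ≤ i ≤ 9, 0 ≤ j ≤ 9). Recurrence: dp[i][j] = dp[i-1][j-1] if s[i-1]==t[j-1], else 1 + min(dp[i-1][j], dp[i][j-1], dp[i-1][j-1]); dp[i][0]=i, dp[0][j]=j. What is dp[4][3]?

3

   ''  C  C  G  A  G  C  C  G  G
''  0  1  2  3  4  5  6  7  8  9
 C  1  0  1  2  3  4  5  6  7  8
 G  2  1  1  1  2  3  4  5  6  7
 A  3  2  2  2  1  2  3  4  5  6
 C  4  3  2  3  2  2  2  3  4  5
 C  5  4  3  3  3  3  2  2  3  4
 T  6  5  4  4  4  4  3  3  3  4
 C  7  6  5  5  5  5  4  3  4  4
 A  8  7  6  6  5  6  5  4  4  5
 T  9  8  7  7  6  6  6  5  5  5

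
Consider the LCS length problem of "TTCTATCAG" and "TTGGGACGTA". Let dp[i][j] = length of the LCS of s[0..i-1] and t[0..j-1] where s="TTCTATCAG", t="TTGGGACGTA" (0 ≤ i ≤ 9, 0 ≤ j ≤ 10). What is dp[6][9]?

   ''  T  T  G  G  G  A  C  G  T  A
''  0  0  0  0  0  0  0  0  0  0  0
 T  0  1  1  1  1  1  1  1  1  1  1
 T  0  1  2  2  2  2  2  2  2  2  2
 C  0  1  2  2  2  2  2  3  3  3  3
 T  0  1  2  2  2  2  2  3  3  4  4
 A  0  1  2  2  2  2  3  3  3  4  5
 T  0  1  2  2  2  2  3  3  3  4  5
 C  0  1  2  2  2  2  3  4  4  4  5
 A  0  1  2  2  2  2  3  4  4  4  5
 G  0  1  2  3  3  3  3  4  5  5  5

4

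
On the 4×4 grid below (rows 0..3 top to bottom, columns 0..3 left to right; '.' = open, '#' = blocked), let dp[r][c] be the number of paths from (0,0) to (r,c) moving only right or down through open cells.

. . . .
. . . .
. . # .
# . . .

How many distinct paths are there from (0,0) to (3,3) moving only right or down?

r\c   0   1   2   3
  0   1   1   1   1
  1   1   2   3   4
  2   1   3   0   4
  3   0   3   3   7

7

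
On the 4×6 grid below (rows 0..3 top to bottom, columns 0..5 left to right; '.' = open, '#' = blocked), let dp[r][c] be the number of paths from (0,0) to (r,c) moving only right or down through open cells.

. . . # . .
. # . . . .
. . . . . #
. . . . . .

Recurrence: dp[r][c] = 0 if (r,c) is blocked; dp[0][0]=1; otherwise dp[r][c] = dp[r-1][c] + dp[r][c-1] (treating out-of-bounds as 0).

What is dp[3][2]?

4

r\c   0   1   2   3   4   5
  0   1   1   1   0   0   0
  1   1   0   1   1   1   1
  2   1   1   2   3   4   0
  3   1   2   4   7  11  11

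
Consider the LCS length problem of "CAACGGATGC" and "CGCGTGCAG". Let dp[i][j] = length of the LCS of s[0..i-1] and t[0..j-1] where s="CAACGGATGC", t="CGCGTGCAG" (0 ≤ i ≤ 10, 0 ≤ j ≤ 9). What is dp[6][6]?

   ''  C  G  C  G  T  G  C  A  G
''  0  0  0  0  0  0  0  0  0  0
 C  0  1  1  1  1  1  1  1  1  1
 A  0  1  1  1  1  1  1  1  2  2
 A  0  1  1  1  1  1  1  1  2  2
 C  0  1  1  2  2  2  2  2  2  2
 G  0  1  2  2  3  3  3  3  3  3
 G  0  1  2  2  3  3  4  4  4  4
 A  0  1  2  2  3  3  4  4  5  5
 T  0  1  2  2  3  4  4  4  5  5
 G  0  1  2  2  3  4  5  5  5  6
 C  0  1  2  3  3  4  5  6  6  6

4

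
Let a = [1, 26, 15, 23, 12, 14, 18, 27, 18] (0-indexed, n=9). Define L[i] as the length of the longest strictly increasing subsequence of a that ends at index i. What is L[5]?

   i    0    1    2    3    4    5    6    7    8
a[i]    1   26   15   23   12   14   18   27   18
L[i]    1    2    2    3    2    3    4    5    4

3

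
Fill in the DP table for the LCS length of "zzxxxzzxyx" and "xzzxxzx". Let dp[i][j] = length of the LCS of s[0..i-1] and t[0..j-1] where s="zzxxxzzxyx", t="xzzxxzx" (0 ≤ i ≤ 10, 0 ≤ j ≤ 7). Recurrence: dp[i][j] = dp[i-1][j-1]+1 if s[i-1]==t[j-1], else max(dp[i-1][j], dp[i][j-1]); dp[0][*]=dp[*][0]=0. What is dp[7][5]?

   ''  x  z  z  x  x  z  x
''  0  0  0  0  0  0  0  0
 z  0  0  1  1  1  1  1  1
 z  0  0  1  2  2  2  2  2
 x  0  1  1  2  3  3  3  3
 x  0  1  1  2  3  4  4  4
 x  0  1  1  2  3  4  4  5
 z  0  1  2  2  3  4  5  5
 z  0  1  2  3  3  4  5  5
 x  0  1  2  3  4  4  5  6
 y  0  1  2  3  4  4  5  6
 x  0  1  2  3  4  5  5  6

4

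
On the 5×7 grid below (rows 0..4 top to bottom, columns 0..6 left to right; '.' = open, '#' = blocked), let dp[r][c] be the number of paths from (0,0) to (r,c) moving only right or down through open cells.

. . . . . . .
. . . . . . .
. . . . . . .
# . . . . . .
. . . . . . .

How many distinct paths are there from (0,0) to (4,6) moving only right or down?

r\c   0   1   2   3   4   5   6
  0   1   1   1   1   1   1   1
  1   1   2   3   4   5   6   7
  2   1   3   6  10  15  21  28
  3   0   3   9  19  34  55  83
  4   0   3  12  31  65 120 203

203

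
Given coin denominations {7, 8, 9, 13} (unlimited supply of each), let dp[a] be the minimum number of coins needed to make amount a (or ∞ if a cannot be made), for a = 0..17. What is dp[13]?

 a  0  1  2  3  4  5  6  7  8  9 10 11 12 13 14 15 16 17
dp  0  -  -  -  -  -  -  1  1  1  -  -  -  1  2  2  2  2
(- denotes ∞ / unreachable)

1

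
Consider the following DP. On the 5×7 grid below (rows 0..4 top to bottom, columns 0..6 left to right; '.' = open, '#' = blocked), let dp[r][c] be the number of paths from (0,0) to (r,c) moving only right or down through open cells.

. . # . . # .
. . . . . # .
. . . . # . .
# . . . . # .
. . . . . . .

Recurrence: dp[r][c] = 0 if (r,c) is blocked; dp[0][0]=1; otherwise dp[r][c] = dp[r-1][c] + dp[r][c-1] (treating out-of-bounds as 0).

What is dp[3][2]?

r\c   0   1   2   3   4   5   6
  0   1   1   0   0   0   0   0
  1   1   2   2   2   2   0   0
  2   1   3   5   7   0   0   0
  3   0   3   8  15  15   0   0
  4   0   3  11  26  41  41  41

8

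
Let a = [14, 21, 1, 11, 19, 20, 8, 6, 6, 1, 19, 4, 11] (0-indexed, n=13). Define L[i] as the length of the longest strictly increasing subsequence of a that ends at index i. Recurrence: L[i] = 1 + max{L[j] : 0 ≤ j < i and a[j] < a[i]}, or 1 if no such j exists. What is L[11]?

2

   i    0    1    2    3    4    5    6    7    8    9   10   11   12
a[i]   14   21    1   11   19   20    8    6    6    1   19    4   11
L[i]    1    2    1    2    3    4    2    2    2    1    3    2    3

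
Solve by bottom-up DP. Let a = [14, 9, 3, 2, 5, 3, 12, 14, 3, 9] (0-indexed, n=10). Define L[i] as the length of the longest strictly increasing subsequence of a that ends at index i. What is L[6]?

3

   i    0    1    2    3    4    5    6    7    8    9
a[i]   14    9    3    2    5    3   12   14    3    9
L[i]    1    1    1    1    2    2    3    4    2    3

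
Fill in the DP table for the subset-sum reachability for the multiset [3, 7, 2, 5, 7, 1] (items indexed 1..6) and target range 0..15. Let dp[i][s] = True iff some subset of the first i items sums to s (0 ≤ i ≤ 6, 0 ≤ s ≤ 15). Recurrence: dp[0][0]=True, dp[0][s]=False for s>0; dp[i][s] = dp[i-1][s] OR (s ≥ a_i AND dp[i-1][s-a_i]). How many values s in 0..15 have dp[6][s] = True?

16

i\s   0   1   2   3   4   5   6   7   8   9  10  11  12  13  14  15
  0   T   F   F   F   F   F   F   F   F   F   F   F   F   F   F   F
  1   T   F   F   T   F   F   F   F   F   F   F   F   F   F   F   F
  2   T   F   F   T   F   F   F   T   F   F   T   F   F   F   F   F
  3   T   F   T   T   F   T   F   T   F   T   T   F   T   F   F   F
  4   T   F   T   T   F   T   F   T   T   T   T   F   T   F   T   T
  5   T   F   T   T   F   T   F   T   T   T   T   F   T   F   T   T
  6   T   T   T   T   T   T   T   T   T   T   T   T   T   T   T   T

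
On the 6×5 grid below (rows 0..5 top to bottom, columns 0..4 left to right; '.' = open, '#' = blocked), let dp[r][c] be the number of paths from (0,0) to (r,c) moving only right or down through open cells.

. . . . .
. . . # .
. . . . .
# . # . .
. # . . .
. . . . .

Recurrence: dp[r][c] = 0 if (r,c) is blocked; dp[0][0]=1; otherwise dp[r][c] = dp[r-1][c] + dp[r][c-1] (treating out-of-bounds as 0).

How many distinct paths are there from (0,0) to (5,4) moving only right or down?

25

r\c   0   1   2   3   4
  0   1   1   1   1   1
  1   1   2   3   0   1
  2   1   3   6   6   7
  3   0   3   0   6  13
  4   0   0   0   6  19
  5   0   0   0   6  25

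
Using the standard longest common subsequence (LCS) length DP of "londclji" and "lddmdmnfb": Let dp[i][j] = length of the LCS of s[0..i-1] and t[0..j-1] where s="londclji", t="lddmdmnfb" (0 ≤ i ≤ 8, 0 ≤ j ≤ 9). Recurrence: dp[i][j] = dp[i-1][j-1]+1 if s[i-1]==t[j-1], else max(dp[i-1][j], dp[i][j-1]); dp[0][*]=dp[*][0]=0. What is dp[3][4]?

1

   ''  l  d  d  m  d  m  n  f  b
''  0  0  0  0  0  0  0  0  0  0
 l  0  1  1  1  1  1  1  1  1  1
 o  0  1  1  1  1  1  1  1  1  1
 n  0  1  1  1  1  1  1  2  2  2
 d  0  1  2  2  2  2  2  2  2  2
 c  0  1  2  2  2  2  2  2  2  2
 l  0  1  2  2  2  2  2  2  2  2
 j  0  1  2  2  2  2  2  2  2  2
 i  0  1  2  2  2  2  2  2  2  2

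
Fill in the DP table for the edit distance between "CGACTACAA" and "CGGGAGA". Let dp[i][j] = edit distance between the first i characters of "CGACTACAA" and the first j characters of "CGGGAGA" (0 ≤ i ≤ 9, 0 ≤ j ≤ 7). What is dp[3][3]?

1

   ''  C  G  G  G  A  G  A
''  0  1  2  3  4  5  6  7
 C  1  0  1  2  3  4  5  6
 G  2  1  0  1  2  3  4  5
 A  3  2  1  1  2  2  3  4
 C  4  3  2  2  2  3  3  4
 T  5  4  3  3  3  3  4  4
 A  6  5  4  4  4  3  4  4
 C  7  6  5  5  5  4  4  5
 A  8  7  6  6  6  5  5  4
 A  9  8  7  7  7  6  6  5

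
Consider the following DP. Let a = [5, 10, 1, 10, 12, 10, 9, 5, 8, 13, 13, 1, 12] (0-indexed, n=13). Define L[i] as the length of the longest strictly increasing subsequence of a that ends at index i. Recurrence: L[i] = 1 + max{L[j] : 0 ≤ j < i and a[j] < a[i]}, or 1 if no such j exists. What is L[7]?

   i    0    1    2    3    4    5    6    7    8    9   10   11   12
a[i]    5   10    1   10   12   10    9    5    8   13   13    1   12
L[i]    1    2    1    2    3    2    2    2    3    4    4    1    4

2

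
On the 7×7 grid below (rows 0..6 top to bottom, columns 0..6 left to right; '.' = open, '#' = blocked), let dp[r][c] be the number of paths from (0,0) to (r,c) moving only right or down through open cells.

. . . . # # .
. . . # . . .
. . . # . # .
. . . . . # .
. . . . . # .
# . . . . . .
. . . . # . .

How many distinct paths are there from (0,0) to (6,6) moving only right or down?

r\c   0   1   2   3   4   5   6
  0   1   1   1   1   0   0   0
  1   1   2   3   0   0   0   0
  2   1   3   6   0   0   0   0
  3   1   4  10  10  10   0   0
  4   1   5  15  25  35   0   0
  5   0   5  20  45  80  80  80
  6   0   5  25  70   0  80 160

160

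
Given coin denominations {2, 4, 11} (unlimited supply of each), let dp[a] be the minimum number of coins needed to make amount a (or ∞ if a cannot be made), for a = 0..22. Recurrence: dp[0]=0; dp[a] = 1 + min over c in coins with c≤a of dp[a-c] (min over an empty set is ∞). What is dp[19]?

 a  0  1  2  3  4  5  6  7  8  9 10 11 12 13 14 15 16 17 18 19 20 21 22
dp  0  -  1  -  1  -  2  -  2  -  3  1  3  2  4  2  4  3  5  3  5  4  2
(- denotes ∞ / unreachable)

3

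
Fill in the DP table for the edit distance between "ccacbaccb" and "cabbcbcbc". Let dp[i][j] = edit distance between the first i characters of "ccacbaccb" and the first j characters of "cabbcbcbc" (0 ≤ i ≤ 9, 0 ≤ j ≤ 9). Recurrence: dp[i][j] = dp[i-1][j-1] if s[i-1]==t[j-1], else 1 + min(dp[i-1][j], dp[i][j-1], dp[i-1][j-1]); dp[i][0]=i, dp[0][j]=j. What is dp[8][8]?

   ''  c  a  b  b  c  b  c  b  c
''  0  1  2  3  4  5  6  7  8  9
 c  1  0  1  2  3  4  5  6  7  8
 c  2  1  1  2  3  3  4  5  6  7
 a  3  2  1  2  3  4  4  5  6  7
 c  4  3  2  2  3  3  4  4  5  6
 b  5  4  3  2  2  3  3  4  4  5
 a  6  5  4  3  3  3  4  4  5  5
 c  7  6  5  4  4  3  4  4  5  5
 c  8  7  6  5  5  4  4  4  5  5
 b  9  8  7  6  5  5  4  5  4  5

5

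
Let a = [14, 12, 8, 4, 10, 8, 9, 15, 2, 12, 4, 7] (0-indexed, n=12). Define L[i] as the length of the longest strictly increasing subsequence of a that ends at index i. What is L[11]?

   i    0    1    2    3    4    5    6    7    8    9   10   11
a[i]   14   12    8    4   10    8    9   15    2   12    4    7
L[i]    1    1    1    1    2    2    3    4    1    4    2    3

3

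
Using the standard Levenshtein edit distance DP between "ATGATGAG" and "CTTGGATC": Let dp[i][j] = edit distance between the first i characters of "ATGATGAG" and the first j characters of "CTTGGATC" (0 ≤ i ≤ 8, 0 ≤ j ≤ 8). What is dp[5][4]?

4

   ''  C  T  T  G  G  A  T  C
''  0  1  2  3  4  5  6  7  8
 A  1  1  2  3  4  5  5  6  7
 T  2  2  1  2  3  4  5  5  6
 G  3  3  2  2  2  3  4  5  6
 A  4  4  3  3  3  3  3  4  5
 T  5  5  4  3  4  4  4  3  4
 G  6  6  5  4  3  4  5  4  4
 A  7  7  6  5  4  4  4  5  5
 G  8  8  7  6  5  4  5  5  6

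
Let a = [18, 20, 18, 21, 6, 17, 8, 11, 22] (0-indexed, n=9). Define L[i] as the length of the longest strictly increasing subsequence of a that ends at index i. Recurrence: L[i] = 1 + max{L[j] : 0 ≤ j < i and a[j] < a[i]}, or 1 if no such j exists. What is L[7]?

   i    0    1    2    3    4    5    6    7    8
a[i]   18   20   18   21    6   17    8   11   22
L[i]    1    2    1    3    1    2    2    3    4

3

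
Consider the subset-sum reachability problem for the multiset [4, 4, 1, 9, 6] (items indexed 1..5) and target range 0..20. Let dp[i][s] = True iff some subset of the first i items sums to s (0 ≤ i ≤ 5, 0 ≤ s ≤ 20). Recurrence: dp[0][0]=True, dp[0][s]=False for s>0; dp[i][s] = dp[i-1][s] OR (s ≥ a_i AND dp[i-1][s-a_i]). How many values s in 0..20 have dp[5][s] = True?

18

i\s   0   1   2   3   4   5   6   7   8   9  10  11  12  13  14  15  16  17  18  19  20
  0   T   F   F   F   F   F   F   F   F   F   F   F   F   F   F   F   F   F   F   F   F
  1   T   F   F   F   T   F   F   F   F   F   F   F   F   F   F   F   F   F   F   F   F
  2   T   F   F   F   T   F   F   F   T   F   F   F   F   F   F   F   F   F   F   F   F
  3   T   T   F   F   T   T   F   F   T   T   F   F   F   F   F   F   F   F   F   F   F
  4   T   T   F   F   T   T   F   F   T   T   T   F   F   T   T   F   F   T   T   F   F
  5   T   T   F   F   T   T   T   T   T   T   T   T   F   T   T   T   T   T   T   T   T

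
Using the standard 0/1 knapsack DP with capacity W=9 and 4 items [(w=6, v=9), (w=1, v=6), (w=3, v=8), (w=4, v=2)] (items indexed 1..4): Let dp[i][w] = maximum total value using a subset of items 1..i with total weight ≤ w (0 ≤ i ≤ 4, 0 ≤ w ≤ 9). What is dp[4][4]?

14

i\w   0   1   2   3   4   5   6   7   8   9
  0   0   0   0   0   0   0   0   0   0   0
  1   0   0   0   0   0   0   9   9   9   9
  2   0   6   6   6   6   6   9  15  15  15
  3   0   6   6   8  14  14  14  15  15  17
  4   0   6   6   8  14  14  14  15  16  17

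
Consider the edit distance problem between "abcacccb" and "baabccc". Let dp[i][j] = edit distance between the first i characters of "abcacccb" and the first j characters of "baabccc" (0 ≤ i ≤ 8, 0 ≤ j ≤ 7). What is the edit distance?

   ''  b  a  a  b  c  c  c
''  0  1  2  3  4  5  6  7
 a  1  1  1  2  3  4  5  6
 b  2  1  2  2  2  3  4  5
 c  3  2  2  3  3  2  3  4
 a  4  3  2  2  3  3  3  4
 c  5  4  3  3  3  3  3  3
 c  6  5  4  4  4  3  3  3
 c  7  6  5  5  5  4  3  3
 b  8  7  6  6  5  5  4  4

4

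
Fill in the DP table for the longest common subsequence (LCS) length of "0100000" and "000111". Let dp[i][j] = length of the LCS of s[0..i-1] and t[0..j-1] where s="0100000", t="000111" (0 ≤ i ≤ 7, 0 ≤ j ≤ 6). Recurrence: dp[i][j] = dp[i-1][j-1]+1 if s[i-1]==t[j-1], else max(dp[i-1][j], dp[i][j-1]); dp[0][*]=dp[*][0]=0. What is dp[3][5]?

2

   ''  0  0  0  1  1  1
''  0  0  0  0  0  0  0
 0  0  1  1  1  1  1  1
 1  0  1  1  1  2  2  2
 0  0  1  2  2  2  2  2
 0  0  1  2  3  3  3  3
 0  0  1  2  3  3  3  3
 0  0  1  2  3  3  3  3
 0  0  1  2  3  3  3  3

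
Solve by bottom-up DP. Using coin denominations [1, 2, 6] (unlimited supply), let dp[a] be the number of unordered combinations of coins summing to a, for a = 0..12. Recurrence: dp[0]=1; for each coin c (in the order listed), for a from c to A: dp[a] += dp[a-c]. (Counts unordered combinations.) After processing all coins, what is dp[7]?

after  coin     0     1     2     3     4     5     6     7     8     9    10    11    12
          1     1     1     1     1     1     1     1     1     1     1     1     1     1
          2     1     1     2     2     3     3     4     4     5     5     6     6     7
          6     1     1     2     2     3     3     5     5     7     7     9     9    12

5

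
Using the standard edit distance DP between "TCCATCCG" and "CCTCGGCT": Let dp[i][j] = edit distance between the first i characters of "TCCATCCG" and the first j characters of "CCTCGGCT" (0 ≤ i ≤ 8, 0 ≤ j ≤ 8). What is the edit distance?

5

   ''  C  C  T  C  G  G  C  T
''  0  1  2  3  4  5  6  7  8
 T  1  1  2  2  3  4  5  6  7
 C  2  1  1  2  2  3  4  5  6
 C  3  2  1  2  2  3  4  4  5
 A  4  3  2  2  3  3  4  5  5
 T  5  4  3  2  3  4  4  5  5
 C  6  5  4  3  2  3  4  4  5
 C  7  6  5  4  3  3  4  4  5
 G  8  7  6  5  4  3  3  4  5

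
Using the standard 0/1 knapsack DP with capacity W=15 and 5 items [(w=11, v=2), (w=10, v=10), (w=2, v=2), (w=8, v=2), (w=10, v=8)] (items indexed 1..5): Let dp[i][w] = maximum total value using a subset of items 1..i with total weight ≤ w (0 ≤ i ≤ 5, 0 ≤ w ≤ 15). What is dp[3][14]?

i\w   0   1   2   3   4   5   6   7   8   9  10  11  12  13  14  15
  0   0   0   0   0   0   0   0   0   0   0   0   0   0   0   0   0
  1   0   0   0   0   0   0   0   0   0   0   0   2   2   2   2   2
  2   0   0   0   0   0   0   0   0   0   0  10  10  10  10  10  10
  3   0   0   2   2   2   2   2   2   2   2  10  10  12  12  12  12
  4   0   0   2   2   2   2   2   2   2   2  10  10  12  12  12  12
  5   0   0   2   2   2   2   2   2   2   2  10  10  12  12  12  12

12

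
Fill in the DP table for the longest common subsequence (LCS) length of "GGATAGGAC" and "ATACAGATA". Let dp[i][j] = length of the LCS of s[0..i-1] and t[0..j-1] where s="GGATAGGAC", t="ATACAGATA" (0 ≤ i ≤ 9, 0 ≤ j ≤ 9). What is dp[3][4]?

1

   ''  A  T  A  C  A  G  A  T  A
''  0  0  0  0  0  0  0  0  0  0
 G  0  0  0  0  0  0  1  1  1  1
 G  0  0  0  0  0  0  1  1  1  1
 A  0  1  1  1  1  1  1  2  2  2
 T  0  1  2  2  2  2  2  2  3  3
 A  0  1  2  3  3  3  3  3  3  4
 G  0  1  2  3  3  3  4  4  4  4
 G  0  1  2  3  3  3  4  4  4  4
 A  0  1  2  3  3  4  4  5  5  5
 C  0  1  2  3  4  4  4  5  5  5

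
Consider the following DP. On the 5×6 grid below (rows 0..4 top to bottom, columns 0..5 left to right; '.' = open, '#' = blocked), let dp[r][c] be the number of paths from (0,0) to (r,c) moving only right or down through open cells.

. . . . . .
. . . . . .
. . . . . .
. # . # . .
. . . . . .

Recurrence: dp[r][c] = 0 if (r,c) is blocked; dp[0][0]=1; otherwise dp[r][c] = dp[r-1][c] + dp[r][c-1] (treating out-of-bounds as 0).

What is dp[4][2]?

r\c   0   1   2   3   4   5
  0   1   1   1   1   1   1
  1   1   2   3   4   5   6
  2   1   3   6  10  15  21
  3   1   0   6   0  15  36
  4   1   1   7   7  22  58

7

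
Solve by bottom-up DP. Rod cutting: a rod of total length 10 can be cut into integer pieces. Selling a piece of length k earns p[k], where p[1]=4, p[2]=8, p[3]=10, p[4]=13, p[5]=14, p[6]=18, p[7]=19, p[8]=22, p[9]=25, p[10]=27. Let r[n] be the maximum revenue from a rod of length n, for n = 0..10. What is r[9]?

   n    0    1    2    3    4    5    6    7    8    9   10
r[n]    0    4    8   12   16   20   24   28   32   36   40

36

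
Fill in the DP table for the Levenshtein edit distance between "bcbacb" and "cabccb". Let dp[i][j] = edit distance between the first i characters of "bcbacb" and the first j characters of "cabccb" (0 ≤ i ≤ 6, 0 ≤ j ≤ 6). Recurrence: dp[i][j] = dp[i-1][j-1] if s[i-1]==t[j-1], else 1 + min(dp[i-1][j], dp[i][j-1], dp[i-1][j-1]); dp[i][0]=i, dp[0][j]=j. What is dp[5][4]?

   ''  c  a  b  c  c  b
''  0  1  2  3  4  5  6
 b  1  1  2  2  3  4  5
 c  2  1  2  3  2  3  4
 b  3  2  2  2  3  3  3
 a  4  3  2  3  3  4  4
 c  5  4  3  3  3  3  4
 b  6  5  4  3  4  4  3

3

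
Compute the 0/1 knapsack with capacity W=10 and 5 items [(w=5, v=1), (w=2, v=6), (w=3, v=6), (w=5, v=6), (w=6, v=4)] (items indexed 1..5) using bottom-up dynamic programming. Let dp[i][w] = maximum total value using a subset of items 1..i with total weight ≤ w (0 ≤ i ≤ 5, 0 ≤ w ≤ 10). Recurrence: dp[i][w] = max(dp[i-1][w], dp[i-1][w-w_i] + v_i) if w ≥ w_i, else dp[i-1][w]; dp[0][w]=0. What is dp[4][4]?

i\w   0   1   2   3   4   5   6   7   8   9  10
  0   0   0   0   0   0   0   0   0   0   0   0
  1   0   0   0   0   0   1   1   1   1   1   1
  2   0   0   6   6   6   6   6   7   7   7   7
  3   0   0   6   6   6  12  12  12  12  12  13
  4   0   0   6   6   6  12  12  12  12  12  18
  5   0   0   6   6   6  12  12  12  12  12  18

6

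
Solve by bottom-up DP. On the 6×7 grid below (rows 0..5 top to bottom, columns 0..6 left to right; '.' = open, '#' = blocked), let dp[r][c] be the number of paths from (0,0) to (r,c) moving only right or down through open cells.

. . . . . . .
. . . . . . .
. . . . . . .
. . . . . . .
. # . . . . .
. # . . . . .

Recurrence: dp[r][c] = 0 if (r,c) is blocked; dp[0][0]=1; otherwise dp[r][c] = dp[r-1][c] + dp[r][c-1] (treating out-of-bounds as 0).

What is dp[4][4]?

65

r\c   0   1   2   3   4   5   6
  0   1   1   1   1   1   1   1
  1   1   2   3   4   5   6   7
  2   1   3   6  10  15  21  28
  3   1   4  10  20  35  56  84
  4   1   0  10  30  65 121 205
  5   1   0  10  40 105 226 431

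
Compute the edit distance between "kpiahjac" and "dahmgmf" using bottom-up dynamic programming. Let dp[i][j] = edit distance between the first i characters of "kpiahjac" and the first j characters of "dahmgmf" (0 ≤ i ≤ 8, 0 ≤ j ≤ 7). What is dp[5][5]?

   ''  d  a  h  m  g  m  f
''  0  1  2  3  4  5  6  7
 k  1  1  2  3  4  5  6  7
 p  2  2  2  3  4  5  6  7
 i  3  3  3  3  4  5  6  7
 a  4  4  3  4  4  5  6  7
 h  5  5  4  3  4  5  6  7
 j  6  6  5  4  4  5  6  7
 a  7  7  6  5  5  5  6  7
 c  8  8  7  6  6  6  6  7

5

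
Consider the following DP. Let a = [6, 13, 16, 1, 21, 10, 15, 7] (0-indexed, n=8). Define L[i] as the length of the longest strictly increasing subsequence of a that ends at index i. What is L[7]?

2

   i    0    1    2    3    4    5    6    7
a[i]    6   13   16    1   21   10   15    7
L[i]    1    2    3    1    4    2    3    2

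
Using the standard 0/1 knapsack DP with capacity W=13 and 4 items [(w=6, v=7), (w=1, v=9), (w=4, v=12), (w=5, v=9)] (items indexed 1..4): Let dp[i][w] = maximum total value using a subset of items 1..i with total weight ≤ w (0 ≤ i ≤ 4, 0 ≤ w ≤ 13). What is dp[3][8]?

i\w   0   1   2   3   4   5   6   7   8   9  10  11  12  13
  0   0   0   0   0   0   0   0   0   0   0   0   0   0   0
  1   0   0   0   0   0   0   7   7   7   7   7   7   7   7
  2   0   9   9   9   9   9   9  16  16  16  16  16  16  16
  3   0   9   9   9  12  21  21  21  21  21  21  28  28  28
  4   0   9   9   9  12  21  21  21  21  21  30  30  30  30

21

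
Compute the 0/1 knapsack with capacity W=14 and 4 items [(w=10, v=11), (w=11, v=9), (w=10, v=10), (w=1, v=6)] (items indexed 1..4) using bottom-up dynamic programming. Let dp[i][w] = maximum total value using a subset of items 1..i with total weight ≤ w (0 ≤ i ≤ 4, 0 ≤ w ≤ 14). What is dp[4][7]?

6

i\w   0   1   2   3   4   5   6   7   8   9  10  11  12  13  14
  0   0   0   0   0   0   0   0   0   0   0   0   0   0   0   0
  1   0   0   0   0   0   0   0   0   0   0  11  11  11  11  11
  2   0   0   0   0   0   0   0   0   0   0  11  11  11  11  11
  3   0   0   0   0   0   0   0   0   0   0  11  11  11  11  11
  4   0   6   6   6   6   6   6   6   6   6  11  17  17  17  17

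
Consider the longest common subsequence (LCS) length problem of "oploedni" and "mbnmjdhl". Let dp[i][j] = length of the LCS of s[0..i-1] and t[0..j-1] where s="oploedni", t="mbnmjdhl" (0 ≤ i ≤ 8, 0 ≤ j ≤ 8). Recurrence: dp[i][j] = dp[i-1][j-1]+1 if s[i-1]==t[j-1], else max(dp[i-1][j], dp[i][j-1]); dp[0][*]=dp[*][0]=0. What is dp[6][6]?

   ''  m  b  n  m  j  d  h  l
''  0  0  0  0  0  0  0  0  0
 o  0  0  0  0  0  0  0  0  0
 p  0  0  0  0  0  0  0  0  0
 l  0  0  0  0  0  0  0  0  1
 o  0  0  0  0  0  0  0  0  1
 e  0  0  0  0  0  0  0  0  1
 d  0  0  0  0  0  0  1  1  1
 n  0  0  0  1  1  1  1  1  1
 i  0  0  0  1  1  1  1  1  1

1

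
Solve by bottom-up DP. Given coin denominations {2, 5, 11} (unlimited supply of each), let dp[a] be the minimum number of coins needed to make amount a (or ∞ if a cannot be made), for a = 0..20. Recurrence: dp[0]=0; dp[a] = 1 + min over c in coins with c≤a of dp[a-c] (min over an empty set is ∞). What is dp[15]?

3

 a  0  1  2  3  4  5  6  7  8  9 10 11 12 13 14 15 16 17 18 19 20
dp  0  -  1  -  2  1  3  2  4  3  2  1  3  2  4  3  2  4  3  5  4
(- denotes ∞ / unreachable)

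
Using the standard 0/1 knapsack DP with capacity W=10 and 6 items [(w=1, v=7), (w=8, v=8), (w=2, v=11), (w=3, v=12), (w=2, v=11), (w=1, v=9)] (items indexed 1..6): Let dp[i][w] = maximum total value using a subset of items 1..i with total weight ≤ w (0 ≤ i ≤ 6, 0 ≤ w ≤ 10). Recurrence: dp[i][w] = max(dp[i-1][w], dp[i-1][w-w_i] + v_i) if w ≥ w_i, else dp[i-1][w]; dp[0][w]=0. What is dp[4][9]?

30

i\w   0   1   2   3   4   5   6   7   8   9  10
  0   0   0   0   0   0   0   0   0   0   0   0
  1   0   7   7   7   7   7   7   7   7   7   7
  2   0   7   7   7   7   7   7   7   8  15  15
  3   0   7  11  18  18  18  18  18  18  18  19
  4   0   7  11  18  19  23  30  30  30  30  30
  5   0   7  11  18  22  29  30  34  41  41  41
  6   0   9  16  20  27  31  38  39  43  50  50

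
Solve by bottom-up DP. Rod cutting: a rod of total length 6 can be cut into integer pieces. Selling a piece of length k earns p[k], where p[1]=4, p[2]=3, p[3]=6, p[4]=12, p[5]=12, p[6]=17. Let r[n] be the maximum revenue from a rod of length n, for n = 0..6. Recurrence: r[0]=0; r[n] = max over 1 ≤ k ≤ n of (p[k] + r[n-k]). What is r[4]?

16

   n    0    1    2    3    4    5    6
r[n]    0    4    8   12   16   20   24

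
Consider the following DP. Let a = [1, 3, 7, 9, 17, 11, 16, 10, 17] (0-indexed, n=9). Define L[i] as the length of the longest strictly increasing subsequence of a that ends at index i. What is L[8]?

   i    0    1    2    3    4    5    6    7    8
a[i]    1    3    7    9   17   11   16   10   17
L[i]    1    2    3    4    5    5    6    5    7

7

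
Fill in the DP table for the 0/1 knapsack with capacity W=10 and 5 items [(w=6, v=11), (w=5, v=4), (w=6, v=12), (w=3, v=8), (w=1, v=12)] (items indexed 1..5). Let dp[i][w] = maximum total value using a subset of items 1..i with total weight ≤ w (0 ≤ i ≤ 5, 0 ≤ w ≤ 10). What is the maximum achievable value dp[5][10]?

32

i\w   0   1   2   3   4   5   6   7   8   9  10
  0   0   0   0   0   0   0   0   0   0   0   0
  1   0   0   0   0   0   0  11  11  11  11  11
  2   0   0   0   0   0   4  11  11  11  11  11
  3   0   0   0   0   0   4  12  12  12  12  12
  4   0   0   0   8   8   8  12  12  12  20  20
  5   0  12  12  12  20  20  20  24  24  24  32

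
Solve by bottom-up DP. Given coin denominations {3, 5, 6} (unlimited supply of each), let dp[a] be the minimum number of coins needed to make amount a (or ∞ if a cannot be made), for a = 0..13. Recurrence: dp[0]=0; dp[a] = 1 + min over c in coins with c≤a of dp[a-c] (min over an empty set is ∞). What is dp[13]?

3

 a  0  1  2  3  4  5  6  7  8  9 10 11 12 13
dp  0  -  -  1  -  1  1  -  2  2  2  2  2  3
(- denotes ∞ / unreachable)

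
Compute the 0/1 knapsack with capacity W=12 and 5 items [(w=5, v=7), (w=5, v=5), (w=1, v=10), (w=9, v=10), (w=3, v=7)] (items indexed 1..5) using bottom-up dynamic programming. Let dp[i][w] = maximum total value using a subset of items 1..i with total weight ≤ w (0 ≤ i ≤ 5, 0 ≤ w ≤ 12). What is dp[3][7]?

17

i\w   0   1   2   3   4   5   6   7   8   9  10  11  12
  0   0   0   0   0   0   0   0   0   0   0   0   0   0
  1   0   0   0   0   0   7   7   7   7   7   7   7   7
  2   0   0   0   0   0   7   7   7   7   7  12  12  12
  3   0  10  10  10  10  10  17  17  17  17  17  22  22
  4   0  10  10  10  10  10  17  17  17  17  20  22  22
  5   0  10  10  10  17  17  17  17  17  24  24  24  24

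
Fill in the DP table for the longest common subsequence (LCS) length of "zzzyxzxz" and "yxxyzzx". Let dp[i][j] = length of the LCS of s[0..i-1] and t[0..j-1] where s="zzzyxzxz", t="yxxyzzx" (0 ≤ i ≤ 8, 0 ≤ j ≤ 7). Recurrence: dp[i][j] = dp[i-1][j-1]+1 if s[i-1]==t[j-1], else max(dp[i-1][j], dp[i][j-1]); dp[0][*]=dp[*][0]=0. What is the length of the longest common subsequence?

   ''  y  x  x  y  z  z  x
''  0  0  0  0  0  0  0  0
 z  0  0  0  0  0  1  1  1
 z  0  0  0  0  0  1  2  2
 z  0  0  0  0  0  1  2  2
 y  0  1  1  1  1  1  2  2
 x  0  1  2  2  2  2  2  3
 z  0  1  2  2  2  3  3  3
 x  0  1  2  3  3  3  3  4
 z  0  1  2  3  3  4  4  4

4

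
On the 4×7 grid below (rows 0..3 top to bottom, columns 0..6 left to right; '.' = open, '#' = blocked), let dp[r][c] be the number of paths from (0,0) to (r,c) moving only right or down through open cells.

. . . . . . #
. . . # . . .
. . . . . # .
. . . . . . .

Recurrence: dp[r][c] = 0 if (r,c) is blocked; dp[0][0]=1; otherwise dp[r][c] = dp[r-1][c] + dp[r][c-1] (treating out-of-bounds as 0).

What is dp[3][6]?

25

r\c   0   1   2   3   4   5   6
  0   1   1   1   1   1   1   0
  1   1   2   3   0   1   2   2
  2   1   3   6   6   7   0   2
  3   1   4  10  16  23  23  25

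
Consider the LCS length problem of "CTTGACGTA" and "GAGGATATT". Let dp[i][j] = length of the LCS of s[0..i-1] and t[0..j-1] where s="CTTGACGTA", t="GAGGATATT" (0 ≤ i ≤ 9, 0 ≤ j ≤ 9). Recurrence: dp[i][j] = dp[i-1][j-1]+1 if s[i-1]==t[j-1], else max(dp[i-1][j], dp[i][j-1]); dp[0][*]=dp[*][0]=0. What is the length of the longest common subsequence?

   ''  G  A  G  G  A  T  A  T  T
''  0  0  0  0  0  0  0  0  0  0
 C  0  0  0  0  0  0  0  0  0  0
 T  0  0  0  0  0  0  1  1  1  1
 T  0  0  0  0  0  0  1  1  2  2
 G  0  1  1  1  1  1  1  1  2  2
 A  0  1  2  2  2  2  2  2  2  2
 C  0  1  2  2  2  2  2  2  2  2
 G  0  1  2  3  3  3  3  3  3  3
 T  0  1  2  3  3  3  4  4  4  4
 A  0  1  2  3  3  4  4  5  5  5

5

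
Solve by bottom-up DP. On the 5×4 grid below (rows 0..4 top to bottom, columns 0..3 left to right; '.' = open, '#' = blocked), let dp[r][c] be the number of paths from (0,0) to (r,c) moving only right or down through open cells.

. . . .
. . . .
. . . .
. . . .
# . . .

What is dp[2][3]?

r\c   0   1   2   3
  0   1   1   1   1
  1   1   2   3   4
  2   1   3   6  10
  3   1   4  10  20
  4   0   4  14  34

10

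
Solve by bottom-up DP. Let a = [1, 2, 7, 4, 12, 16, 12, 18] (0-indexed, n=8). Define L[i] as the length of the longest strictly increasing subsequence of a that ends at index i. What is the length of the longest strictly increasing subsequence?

   i    0    1    2    3    4    5    6    7
a[i]    1    2    7    4   12   16   12   18
L[i]    1    2    3    3    4    5    4    6

6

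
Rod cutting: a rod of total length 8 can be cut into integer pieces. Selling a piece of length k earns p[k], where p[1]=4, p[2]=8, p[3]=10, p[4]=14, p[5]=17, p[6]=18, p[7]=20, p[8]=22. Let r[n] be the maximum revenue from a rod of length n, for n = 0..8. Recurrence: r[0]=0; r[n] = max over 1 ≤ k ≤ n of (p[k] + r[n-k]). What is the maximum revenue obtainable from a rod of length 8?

32

   n    0    1    2    3    4    5    6    7    8
r[n]    0    4    8   12   16   20   24   28   32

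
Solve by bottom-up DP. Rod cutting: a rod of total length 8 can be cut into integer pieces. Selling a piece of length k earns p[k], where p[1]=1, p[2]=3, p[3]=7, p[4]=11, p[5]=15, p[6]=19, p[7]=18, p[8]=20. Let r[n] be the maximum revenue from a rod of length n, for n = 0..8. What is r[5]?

   n    0    1    2    3    4    5    6    7    8
r[n]    0    1    3    7   11   15   19   20   22

15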